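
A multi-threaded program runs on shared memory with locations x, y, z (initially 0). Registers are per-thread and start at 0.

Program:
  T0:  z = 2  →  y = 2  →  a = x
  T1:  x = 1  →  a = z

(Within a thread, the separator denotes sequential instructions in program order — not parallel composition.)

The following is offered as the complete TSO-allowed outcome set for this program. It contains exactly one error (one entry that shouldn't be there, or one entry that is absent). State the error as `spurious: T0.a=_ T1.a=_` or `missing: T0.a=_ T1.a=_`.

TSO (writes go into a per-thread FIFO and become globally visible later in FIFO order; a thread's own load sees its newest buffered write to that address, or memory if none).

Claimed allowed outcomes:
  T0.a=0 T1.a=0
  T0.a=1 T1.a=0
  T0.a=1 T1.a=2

missing: T0.a=0 T1.a=2

outcome vector order: (T0.a,T1.a)
[TSO] allowed = {(0,0); (0,2); (1,0); (1,2)}
TSO∖claimed = {(0,2)}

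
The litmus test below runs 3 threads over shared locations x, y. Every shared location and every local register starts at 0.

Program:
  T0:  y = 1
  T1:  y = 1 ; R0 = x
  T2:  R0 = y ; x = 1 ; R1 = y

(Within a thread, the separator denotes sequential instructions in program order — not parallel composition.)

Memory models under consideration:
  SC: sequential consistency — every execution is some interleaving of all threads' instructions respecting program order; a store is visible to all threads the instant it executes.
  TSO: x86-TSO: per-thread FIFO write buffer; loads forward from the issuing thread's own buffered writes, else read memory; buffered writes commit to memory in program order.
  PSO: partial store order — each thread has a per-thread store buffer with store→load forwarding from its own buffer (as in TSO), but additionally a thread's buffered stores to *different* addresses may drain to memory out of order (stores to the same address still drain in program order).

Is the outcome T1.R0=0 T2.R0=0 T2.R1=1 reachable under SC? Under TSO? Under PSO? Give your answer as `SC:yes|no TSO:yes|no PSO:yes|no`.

outcome vector order: (T1.R0,T2.R0,T2.R1)
SC: 5 outcomes — {(0,0,1) (0,1,1) (1,0,0) (1,0,1) (1,1,1)}
TSO: 6 outcomes — {(0,0,0) (0,0,1) (0,1,1) (1,0,0) (1,0,1) (1,1,1)}
PSO: 6 outcomes — {(0,0,0) (0,0,1) (0,1,1) (1,0,0) (1,0,1) (1,1,1)}
target (0,0,1) ∈ {SC,TSO,PSO}

SC:yes TSO:yes PSO:yes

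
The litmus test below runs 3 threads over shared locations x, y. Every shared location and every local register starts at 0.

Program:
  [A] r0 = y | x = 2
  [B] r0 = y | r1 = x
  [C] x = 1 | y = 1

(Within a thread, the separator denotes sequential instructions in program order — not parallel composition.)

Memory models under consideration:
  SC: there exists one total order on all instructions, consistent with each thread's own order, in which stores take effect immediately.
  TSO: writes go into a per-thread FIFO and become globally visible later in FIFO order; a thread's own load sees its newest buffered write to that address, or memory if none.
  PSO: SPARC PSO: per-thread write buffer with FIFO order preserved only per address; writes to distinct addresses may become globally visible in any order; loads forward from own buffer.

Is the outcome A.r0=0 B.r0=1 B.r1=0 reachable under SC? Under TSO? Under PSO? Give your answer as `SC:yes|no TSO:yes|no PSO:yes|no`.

SC:no TSO:no PSO:yes

outcome vector order: (A.r0,B.r0,B.r1)
under SC → <0 0 0>; <0 0 1>; <0 0 2>; <0 1 1>; <0 1 2>; <1 0 0>; <1 0 1>; <1 0 2>; <1 1 1>; <1 1 2>
under TSO → <0 0 0>; <0 0 1>; <0 0 2>; <0 1 1>; <0 1 2>; <1 0 0>; <1 0 1>; <1 0 2>; <1 1 1>; <1 1 2>
under PSO → <0 0 0>; <0 0 1>; <0 0 2>; <0 1 0>; <0 1 1>; <0 1 2>; <1 0 0>; <1 0 1>; <1 0 2>; <1 1 0>; <1 1 1>; <1 1 2>
target <0 1 0> ∈ {PSO}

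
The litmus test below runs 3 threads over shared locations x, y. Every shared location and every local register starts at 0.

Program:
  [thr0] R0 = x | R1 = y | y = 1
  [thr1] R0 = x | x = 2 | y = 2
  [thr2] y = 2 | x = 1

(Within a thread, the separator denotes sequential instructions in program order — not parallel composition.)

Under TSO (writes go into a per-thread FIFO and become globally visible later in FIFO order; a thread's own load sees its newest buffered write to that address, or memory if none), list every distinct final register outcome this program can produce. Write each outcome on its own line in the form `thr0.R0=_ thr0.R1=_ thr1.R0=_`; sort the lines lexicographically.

outcome vector order: (thr0.R0,thr0.R1,thr1.R0)
|TSO outcomes| = 9

thr0.R0=0 thr0.R1=0 thr1.R0=0
thr0.R0=0 thr0.R1=0 thr1.R0=1
thr0.R0=0 thr0.R1=2 thr1.R0=0
thr0.R0=0 thr0.R1=2 thr1.R0=1
thr0.R0=1 thr0.R1=2 thr1.R0=0
thr0.R0=1 thr0.R1=2 thr1.R0=1
thr0.R0=2 thr0.R1=0 thr1.R0=0
thr0.R0=2 thr0.R1=2 thr1.R0=0
thr0.R0=2 thr0.R1=2 thr1.R0=1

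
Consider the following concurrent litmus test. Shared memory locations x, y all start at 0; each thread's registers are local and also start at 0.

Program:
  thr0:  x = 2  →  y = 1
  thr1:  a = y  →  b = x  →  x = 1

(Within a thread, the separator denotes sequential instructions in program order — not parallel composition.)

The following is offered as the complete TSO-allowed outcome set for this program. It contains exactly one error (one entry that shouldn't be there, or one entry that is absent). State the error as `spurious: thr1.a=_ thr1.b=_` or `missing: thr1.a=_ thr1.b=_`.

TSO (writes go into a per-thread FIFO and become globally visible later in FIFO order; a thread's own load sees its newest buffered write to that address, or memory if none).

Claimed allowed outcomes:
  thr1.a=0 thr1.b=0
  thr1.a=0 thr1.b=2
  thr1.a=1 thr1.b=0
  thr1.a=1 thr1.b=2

spurious: thr1.a=1 thr1.b=0

outcome vector order: (thr1.a,thr1.b)
TSO (3): 0/0, 0/2, 1/2
claimed∖TSO = {1/0}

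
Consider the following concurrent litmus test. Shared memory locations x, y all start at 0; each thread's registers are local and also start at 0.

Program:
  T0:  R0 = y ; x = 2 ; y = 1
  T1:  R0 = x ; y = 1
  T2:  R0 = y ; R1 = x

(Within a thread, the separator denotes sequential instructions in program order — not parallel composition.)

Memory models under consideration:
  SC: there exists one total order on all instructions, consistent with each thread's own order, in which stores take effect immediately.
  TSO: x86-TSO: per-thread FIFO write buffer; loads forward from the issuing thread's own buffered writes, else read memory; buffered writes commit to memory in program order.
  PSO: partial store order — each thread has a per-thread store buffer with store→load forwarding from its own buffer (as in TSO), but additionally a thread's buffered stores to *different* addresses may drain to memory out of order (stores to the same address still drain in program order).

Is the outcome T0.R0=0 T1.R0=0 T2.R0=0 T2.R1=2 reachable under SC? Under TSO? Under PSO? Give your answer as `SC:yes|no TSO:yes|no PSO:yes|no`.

outcome vector order: (T0.R0,T1.R0,T2.R0,T2.R1)
under SC → 0000; 0002; 0010; 0012; 0200; 0202; 0212; 1000; 1002; 1010; 1012
under TSO → 0000; 0002; 0010; 0012; 0200; 0202; 0212; 1000; 1002; 1010; 1012
under PSO → 0000; 0002; 0010; 0012; 0200; 0202; 0210; 0212; 1000; 1002; 1010; 1012
target 0002 ∈ {SC,TSO,PSO}

SC:yes TSO:yes PSO:yes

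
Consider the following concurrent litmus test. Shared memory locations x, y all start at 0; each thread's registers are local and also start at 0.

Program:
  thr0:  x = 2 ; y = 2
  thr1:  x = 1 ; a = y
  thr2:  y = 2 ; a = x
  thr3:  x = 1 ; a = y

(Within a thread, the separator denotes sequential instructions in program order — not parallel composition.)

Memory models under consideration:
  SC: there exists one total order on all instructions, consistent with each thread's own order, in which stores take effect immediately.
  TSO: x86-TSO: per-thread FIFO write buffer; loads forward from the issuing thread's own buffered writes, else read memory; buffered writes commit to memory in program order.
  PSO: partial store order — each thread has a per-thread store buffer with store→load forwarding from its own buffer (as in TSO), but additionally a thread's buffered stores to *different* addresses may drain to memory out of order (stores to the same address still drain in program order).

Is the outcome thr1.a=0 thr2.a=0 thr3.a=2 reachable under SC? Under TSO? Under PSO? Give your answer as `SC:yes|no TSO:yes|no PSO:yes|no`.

SC:no TSO:yes PSO:yes

outcome vector order: (thr1.a,thr2.a,thr3.a)
under SC → 010; 012; 020; 022; 202; 210; 212; 220; 222
under TSO → 000; 002; 010; 012; 020; 022; 200; 202; 210; 212; 220; 222
under PSO → 000; 002; 010; 012; 020; 022; 200; 202; 210; 212; 220; 222
target 002 ∈ {TSO,PSO}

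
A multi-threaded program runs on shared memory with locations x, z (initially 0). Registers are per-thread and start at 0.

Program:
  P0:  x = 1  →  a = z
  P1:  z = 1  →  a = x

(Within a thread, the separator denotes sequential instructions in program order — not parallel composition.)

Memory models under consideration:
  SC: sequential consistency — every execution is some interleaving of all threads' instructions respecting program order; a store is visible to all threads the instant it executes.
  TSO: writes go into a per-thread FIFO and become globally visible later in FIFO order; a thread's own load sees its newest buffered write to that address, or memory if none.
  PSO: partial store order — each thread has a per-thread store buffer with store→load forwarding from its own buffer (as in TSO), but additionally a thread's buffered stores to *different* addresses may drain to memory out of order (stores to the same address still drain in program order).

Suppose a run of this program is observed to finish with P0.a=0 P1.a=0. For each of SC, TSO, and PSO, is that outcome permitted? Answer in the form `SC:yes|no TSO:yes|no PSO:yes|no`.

SC:no TSO:yes PSO:yes

outcome vector order: (P0.a,P1.a)
[SC] allowed = {01 10 11}
[TSO] allowed = {00 01 10 11}
[PSO] allowed = {00 01 10 11}
target 00 ∈ {TSO,PSO}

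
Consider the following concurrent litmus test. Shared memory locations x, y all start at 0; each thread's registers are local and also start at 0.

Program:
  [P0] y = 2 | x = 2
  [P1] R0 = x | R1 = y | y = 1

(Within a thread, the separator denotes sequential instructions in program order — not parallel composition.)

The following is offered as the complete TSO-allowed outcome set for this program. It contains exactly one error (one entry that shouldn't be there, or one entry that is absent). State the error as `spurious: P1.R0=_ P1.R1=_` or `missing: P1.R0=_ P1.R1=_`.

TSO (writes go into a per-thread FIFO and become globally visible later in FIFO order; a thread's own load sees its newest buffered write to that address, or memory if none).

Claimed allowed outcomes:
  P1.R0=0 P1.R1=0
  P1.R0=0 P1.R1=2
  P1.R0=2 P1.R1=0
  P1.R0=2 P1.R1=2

spurious: P1.R0=2 P1.R1=0

outcome vector order: (P1.R0,P1.R1)
under TSO → 0/0 0/2 2/2
claimed∖TSO = {2/0}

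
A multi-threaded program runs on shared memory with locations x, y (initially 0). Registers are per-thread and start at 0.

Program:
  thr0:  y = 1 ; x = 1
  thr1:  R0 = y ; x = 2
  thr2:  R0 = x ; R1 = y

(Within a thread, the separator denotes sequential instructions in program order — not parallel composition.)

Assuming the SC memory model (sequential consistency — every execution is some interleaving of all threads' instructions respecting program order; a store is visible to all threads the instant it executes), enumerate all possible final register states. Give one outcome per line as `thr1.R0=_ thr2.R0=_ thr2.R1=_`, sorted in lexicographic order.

thr1.R0=0 thr2.R0=0 thr2.R1=0
thr1.R0=0 thr2.R0=0 thr2.R1=1
thr1.R0=0 thr2.R0=1 thr2.R1=1
thr1.R0=0 thr2.R0=2 thr2.R1=0
thr1.R0=0 thr2.R0=2 thr2.R1=1
thr1.R0=1 thr2.R0=0 thr2.R1=0
thr1.R0=1 thr2.R0=0 thr2.R1=1
thr1.R0=1 thr2.R0=1 thr2.R1=1
thr1.R0=1 thr2.R0=2 thr2.R1=1

outcome vector order: (thr1.R0,thr2.R0,thr2.R1)
|SC outcomes| = 9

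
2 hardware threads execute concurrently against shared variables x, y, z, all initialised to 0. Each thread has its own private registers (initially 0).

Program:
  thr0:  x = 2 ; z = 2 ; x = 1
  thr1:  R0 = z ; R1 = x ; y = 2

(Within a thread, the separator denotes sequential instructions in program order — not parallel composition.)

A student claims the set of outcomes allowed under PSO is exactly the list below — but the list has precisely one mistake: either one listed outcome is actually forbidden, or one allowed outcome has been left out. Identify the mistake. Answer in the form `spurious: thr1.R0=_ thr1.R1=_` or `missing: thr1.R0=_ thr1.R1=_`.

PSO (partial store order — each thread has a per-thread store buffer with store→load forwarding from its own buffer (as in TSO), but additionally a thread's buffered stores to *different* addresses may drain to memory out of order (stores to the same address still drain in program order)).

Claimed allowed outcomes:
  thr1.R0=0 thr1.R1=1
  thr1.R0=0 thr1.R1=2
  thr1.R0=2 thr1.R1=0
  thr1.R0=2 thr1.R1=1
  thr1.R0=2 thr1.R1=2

outcome vector order: (thr1.R0,thr1.R1)
PSO (6): <0 0> <0 1> <0 2> <2 0> <2 1> <2 2>
PSO∖claimed = {<0 0>}

missing: thr1.R0=0 thr1.R1=0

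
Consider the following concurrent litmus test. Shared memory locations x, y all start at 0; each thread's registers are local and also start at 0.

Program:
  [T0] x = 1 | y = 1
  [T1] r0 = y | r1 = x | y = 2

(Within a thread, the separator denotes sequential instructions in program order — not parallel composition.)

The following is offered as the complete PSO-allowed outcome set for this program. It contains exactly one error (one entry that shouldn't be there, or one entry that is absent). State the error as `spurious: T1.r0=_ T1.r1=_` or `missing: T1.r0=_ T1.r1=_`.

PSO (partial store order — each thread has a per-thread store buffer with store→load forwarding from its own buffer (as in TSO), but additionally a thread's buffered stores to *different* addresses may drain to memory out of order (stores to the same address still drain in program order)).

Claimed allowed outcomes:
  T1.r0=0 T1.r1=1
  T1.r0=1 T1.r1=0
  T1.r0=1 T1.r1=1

outcome vector order: (T1.r0,T1.r1)
PSO (4): 00 01 10 11
PSO∖claimed = {00}

missing: T1.r0=0 T1.r1=0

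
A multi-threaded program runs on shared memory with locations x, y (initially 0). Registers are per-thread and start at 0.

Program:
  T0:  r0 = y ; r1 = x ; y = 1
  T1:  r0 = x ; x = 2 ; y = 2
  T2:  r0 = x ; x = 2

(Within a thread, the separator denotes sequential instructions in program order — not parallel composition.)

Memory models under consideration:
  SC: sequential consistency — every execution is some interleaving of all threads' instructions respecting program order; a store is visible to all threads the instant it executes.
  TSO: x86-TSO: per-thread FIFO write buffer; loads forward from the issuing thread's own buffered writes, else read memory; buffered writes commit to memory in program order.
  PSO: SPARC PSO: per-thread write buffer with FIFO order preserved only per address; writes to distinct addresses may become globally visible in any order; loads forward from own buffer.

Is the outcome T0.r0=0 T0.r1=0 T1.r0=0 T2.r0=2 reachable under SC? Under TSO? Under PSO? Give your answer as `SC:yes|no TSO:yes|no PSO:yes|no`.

SC:yes TSO:yes PSO:yes

outcome vector order: (T0.r0,T0.r1,T1.r0,T2.r0)
under SC → 0/0/0/0, 0/0/0/2, 0/0/2/0, 0/2/0/0, 0/2/0/2, 0/2/2/0, 2/2/0/0, 2/2/0/2, 2/2/2/0
under TSO → 0/0/0/0, 0/0/0/2, 0/0/2/0, 0/2/0/0, 0/2/0/2, 0/2/2/0, 2/2/0/0, 2/2/0/2, 2/2/2/0
under PSO → 0/0/0/0, 0/0/0/2, 0/0/2/0, 0/2/0/0, 0/2/0/2, 0/2/2/0, 2/0/0/0, 2/0/0/2, 2/2/0/0, 2/2/0/2, 2/2/2/0
target 0/0/0/2 ∈ {SC,TSO,PSO}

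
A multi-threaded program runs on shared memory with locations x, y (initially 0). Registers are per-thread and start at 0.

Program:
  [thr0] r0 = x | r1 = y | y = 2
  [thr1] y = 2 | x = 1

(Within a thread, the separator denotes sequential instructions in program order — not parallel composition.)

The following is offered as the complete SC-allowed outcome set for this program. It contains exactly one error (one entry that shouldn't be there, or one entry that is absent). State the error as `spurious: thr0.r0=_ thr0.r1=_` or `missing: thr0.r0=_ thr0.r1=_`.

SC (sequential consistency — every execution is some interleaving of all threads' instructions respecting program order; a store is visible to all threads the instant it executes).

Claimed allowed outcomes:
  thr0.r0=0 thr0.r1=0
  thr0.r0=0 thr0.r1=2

missing: thr0.r0=1 thr0.r1=2

outcome vector order: (thr0.r0,thr0.r1)
under SC → <0 0> <0 2> <1 2>
SC∖claimed = {<1 2>}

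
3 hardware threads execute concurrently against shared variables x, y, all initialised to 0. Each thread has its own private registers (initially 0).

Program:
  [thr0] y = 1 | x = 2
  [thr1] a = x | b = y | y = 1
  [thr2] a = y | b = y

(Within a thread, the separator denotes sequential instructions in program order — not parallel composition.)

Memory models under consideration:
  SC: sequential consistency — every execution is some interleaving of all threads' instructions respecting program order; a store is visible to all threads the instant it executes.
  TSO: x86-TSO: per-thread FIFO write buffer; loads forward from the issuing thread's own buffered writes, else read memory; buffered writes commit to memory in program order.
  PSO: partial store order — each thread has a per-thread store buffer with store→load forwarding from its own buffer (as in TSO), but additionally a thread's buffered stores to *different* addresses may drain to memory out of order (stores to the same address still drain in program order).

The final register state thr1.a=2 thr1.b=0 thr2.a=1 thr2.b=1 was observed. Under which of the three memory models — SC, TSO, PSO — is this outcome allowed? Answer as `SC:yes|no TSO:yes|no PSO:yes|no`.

outcome vector order: (thr1.a,thr1.b,thr2.a,thr2.b)
SC (9): 0000 0001 0011 0100 0101 0111 2100 2101 2111
TSO (9): 0000 0001 0011 0100 0101 0111 2100 2101 2111
PSO (12): 0000 0001 0011 0100 0101 0111 2000 2001 2011 2100 2101 2111
target 2011 ∈ {PSO}

SC:no TSO:no PSO:yes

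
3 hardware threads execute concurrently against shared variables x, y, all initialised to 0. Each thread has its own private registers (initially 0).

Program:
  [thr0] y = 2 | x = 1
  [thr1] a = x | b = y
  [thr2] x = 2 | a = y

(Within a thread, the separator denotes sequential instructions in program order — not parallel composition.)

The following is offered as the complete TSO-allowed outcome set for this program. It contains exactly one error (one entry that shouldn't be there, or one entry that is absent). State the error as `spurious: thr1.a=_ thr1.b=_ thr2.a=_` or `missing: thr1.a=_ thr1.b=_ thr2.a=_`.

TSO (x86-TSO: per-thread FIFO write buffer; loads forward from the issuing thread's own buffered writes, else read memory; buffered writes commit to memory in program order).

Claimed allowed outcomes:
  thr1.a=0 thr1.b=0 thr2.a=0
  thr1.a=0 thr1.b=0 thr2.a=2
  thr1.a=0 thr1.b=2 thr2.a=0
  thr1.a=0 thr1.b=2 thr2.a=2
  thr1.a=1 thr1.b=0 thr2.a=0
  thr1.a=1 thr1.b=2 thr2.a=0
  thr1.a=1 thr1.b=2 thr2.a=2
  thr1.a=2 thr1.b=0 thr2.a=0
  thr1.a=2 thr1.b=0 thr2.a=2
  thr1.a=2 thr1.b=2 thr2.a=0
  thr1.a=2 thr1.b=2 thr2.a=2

outcome vector order: (thr1.a,thr1.b,thr2.a)
TSO (10): (0,0,0); (0,0,2); (0,2,0); (0,2,2); (1,2,0); (1,2,2); (2,0,0); (2,0,2); (2,2,0); (2,2,2)
claimed∖TSO = {(1,0,0)}

spurious: thr1.a=1 thr1.b=0 thr2.a=0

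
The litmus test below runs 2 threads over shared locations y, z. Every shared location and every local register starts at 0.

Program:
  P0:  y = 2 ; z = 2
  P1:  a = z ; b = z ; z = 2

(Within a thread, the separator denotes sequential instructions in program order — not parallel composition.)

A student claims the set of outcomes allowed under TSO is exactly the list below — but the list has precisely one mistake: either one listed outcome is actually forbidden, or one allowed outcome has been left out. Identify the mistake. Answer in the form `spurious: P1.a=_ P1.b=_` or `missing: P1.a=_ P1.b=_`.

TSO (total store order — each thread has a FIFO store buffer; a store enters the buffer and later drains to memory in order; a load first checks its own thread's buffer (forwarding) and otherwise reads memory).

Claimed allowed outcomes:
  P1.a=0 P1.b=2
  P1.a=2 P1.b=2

missing: P1.a=0 P1.b=0

outcome vector order: (P1.a,P1.b)
[TSO] allowed = {<0 0>, <0 2>, <2 2>}
TSO∖claimed = {<0 0>}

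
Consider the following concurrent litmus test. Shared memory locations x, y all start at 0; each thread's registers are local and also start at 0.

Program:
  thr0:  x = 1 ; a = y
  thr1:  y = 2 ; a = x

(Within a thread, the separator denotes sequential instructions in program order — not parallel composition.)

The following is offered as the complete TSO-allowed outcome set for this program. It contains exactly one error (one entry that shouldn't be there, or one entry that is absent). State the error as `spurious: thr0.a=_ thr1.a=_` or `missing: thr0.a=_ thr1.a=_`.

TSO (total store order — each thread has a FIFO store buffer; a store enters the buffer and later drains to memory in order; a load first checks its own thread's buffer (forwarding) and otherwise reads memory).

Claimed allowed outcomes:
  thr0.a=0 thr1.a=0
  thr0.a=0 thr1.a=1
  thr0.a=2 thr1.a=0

outcome vector order: (thr0.a,thr1.a)
TSO (4): 00 01 20 21
TSO∖claimed = {21}

missing: thr0.a=2 thr1.a=1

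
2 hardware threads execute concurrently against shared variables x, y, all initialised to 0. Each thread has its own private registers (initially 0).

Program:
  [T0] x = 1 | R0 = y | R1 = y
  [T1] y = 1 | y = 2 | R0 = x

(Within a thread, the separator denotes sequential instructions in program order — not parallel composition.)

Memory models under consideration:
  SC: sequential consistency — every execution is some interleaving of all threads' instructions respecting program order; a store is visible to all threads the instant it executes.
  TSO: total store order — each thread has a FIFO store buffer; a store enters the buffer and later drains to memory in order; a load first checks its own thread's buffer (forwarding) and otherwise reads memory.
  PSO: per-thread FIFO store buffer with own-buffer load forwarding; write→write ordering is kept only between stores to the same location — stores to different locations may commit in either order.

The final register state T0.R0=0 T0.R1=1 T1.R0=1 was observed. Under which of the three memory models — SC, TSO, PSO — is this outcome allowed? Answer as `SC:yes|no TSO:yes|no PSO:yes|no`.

SC:yes TSO:yes PSO:yes

outcome vector order: (T0.R0,T0.R1,T1.R0)
SC (7): (0,0,1), (0,1,1), (0,2,1), (1,1,1), (1,2,1), (2,2,0), (2,2,1)
TSO (12): (0,0,0), (0,0,1), (0,1,0), (0,1,1), (0,2,0), (0,2,1), (1,1,0), (1,1,1), (1,2,0), (1,2,1), (2,2,0), (2,2,1)
PSO (12): (0,0,0), (0,0,1), (0,1,0), (0,1,1), (0,2,0), (0,2,1), (1,1,0), (1,1,1), (1,2,0), (1,2,1), (2,2,0), (2,2,1)
target (0,1,1) ∈ {SC,TSO,PSO}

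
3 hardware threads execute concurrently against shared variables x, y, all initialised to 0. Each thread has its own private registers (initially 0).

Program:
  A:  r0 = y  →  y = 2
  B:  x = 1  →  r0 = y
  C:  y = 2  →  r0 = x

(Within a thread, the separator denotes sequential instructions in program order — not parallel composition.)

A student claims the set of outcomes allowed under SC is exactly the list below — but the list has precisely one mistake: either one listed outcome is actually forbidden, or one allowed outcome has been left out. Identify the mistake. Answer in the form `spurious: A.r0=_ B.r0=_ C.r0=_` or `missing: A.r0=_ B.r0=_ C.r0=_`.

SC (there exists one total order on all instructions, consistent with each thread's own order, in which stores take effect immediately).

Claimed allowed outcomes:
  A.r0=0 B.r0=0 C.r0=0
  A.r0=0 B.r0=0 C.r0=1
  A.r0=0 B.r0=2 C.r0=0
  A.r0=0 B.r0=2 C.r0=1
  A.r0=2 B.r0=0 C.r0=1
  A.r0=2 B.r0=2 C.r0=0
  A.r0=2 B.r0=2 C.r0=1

outcome vector order: (A.r0,B.r0,C.r0)
[SC] allowed = {001, 020, 021, 201, 220, 221}
claimed∖SC = {000}

spurious: A.r0=0 B.r0=0 C.r0=0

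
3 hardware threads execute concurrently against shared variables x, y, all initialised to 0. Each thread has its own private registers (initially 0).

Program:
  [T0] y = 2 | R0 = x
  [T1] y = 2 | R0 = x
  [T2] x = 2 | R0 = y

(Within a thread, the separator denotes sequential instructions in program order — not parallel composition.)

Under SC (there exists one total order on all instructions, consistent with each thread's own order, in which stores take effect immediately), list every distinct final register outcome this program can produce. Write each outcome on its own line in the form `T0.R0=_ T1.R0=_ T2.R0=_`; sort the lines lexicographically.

T0.R0=0 T1.R0=0 T2.R0=2
T0.R0=0 T1.R0=2 T2.R0=2
T0.R0=2 T1.R0=0 T2.R0=2
T0.R0=2 T1.R0=2 T2.R0=0
T0.R0=2 T1.R0=2 T2.R0=2

outcome vector order: (T0.R0,T1.R0,T2.R0)
|SC outcomes| = 5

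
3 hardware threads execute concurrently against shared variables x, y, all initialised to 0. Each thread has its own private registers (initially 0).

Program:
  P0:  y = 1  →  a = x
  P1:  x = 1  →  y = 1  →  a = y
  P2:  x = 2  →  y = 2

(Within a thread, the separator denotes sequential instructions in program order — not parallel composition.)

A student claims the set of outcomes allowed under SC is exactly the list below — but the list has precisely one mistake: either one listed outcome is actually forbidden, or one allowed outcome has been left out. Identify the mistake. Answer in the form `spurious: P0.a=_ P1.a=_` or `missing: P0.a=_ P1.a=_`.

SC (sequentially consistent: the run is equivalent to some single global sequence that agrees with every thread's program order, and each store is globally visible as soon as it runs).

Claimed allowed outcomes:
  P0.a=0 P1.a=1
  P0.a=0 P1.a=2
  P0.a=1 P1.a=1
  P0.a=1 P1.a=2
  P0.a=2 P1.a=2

outcome vector order: (P0.a,P1.a)
[SC] allowed = {(0,1) (0,2) (1,1) (1,2) (2,1) (2,2)}
SC∖claimed = {(2,1)}

missing: P0.a=2 P1.a=1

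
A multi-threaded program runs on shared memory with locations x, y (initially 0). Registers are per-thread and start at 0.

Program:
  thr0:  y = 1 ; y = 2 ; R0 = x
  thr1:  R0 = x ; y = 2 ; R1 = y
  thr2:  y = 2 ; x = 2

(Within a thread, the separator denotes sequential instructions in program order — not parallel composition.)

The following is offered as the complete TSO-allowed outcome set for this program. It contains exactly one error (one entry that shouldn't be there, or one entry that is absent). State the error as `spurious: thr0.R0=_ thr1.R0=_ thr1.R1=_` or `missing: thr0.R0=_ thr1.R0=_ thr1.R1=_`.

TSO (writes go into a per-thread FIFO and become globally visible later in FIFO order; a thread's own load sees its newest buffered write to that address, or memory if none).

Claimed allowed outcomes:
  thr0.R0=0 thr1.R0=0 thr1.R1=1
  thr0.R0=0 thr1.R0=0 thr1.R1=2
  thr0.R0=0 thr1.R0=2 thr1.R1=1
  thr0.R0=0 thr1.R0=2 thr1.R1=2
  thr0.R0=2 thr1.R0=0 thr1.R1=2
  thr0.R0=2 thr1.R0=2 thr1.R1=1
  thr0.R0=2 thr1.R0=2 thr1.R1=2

outcome vector order: (thr0.R0,thr1.R0,thr1.R1)
TSO (8): <0 0 1>, <0 0 2>, <0 2 1>, <0 2 2>, <2 0 1>, <2 0 2>, <2 2 1>, <2 2 2>
TSO∖claimed = {<2 0 1>}

missing: thr0.R0=2 thr1.R0=0 thr1.R1=1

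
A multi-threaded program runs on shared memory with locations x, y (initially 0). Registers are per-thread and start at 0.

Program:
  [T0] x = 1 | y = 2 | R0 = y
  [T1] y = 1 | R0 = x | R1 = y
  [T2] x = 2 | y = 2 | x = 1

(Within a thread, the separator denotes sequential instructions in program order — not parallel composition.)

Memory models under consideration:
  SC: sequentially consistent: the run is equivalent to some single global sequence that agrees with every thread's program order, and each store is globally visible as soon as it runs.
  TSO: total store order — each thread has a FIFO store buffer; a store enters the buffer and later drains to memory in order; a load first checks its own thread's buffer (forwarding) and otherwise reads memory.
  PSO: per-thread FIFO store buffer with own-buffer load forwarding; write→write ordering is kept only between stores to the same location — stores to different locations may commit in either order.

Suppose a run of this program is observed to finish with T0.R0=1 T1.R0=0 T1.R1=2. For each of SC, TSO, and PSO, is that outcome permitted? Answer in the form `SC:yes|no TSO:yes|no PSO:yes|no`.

outcome vector order: (T0.R0,T1.R0,T1.R1)
SC: 10 outcomes — {1/1/1; 1/1/2; 1/2/1; 1/2/2; 2/0/1; 2/0/2; 2/1/1; 2/1/2; 2/2/1; 2/2/2}
TSO: 12 outcomes — {1/0/1; 1/0/2; 1/1/1; 1/1/2; 1/2/1; 1/2/2; 2/0/1; 2/0/2; 2/1/1; 2/1/2; 2/2/1; 2/2/2}
PSO: 12 outcomes — {1/0/1; 1/0/2; 1/1/1; 1/1/2; 1/2/1; 1/2/2; 2/0/1; 2/0/2; 2/1/1; 2/1/2; 2/2/1; 2/2/2}
target 1/0/2 ∈ {TSO,PSO}

SC:no TSO:yes PSO:yes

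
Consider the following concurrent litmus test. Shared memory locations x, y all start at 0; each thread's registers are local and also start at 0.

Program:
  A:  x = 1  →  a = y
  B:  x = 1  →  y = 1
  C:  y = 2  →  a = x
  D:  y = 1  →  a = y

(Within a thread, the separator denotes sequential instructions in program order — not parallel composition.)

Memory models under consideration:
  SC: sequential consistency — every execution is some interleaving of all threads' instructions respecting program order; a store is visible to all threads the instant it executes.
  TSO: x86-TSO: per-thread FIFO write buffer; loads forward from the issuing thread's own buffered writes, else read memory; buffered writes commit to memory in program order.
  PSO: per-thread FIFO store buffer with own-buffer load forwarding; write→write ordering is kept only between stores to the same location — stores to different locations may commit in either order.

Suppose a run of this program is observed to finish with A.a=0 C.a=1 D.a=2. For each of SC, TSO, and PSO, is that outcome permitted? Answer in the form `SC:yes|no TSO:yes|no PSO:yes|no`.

outcome vector order: (A.a,C.a,D.a)
SC: 10 outcomes — {0/1/1, 0/1/2, 1/0/1, 1/0/2, 1/1/1, 1/1/2, 2/0/1, 2/0/2, 2/1/1, 2/1/2}
TSO: 12 outcomes — {0/0/1, 0/0/2, 0/1/1, 0/1/2, 1/0/1, 1/0/2, 1/1/1, 1/1/2, 2/0/1, 2/0/2, 2/1/1, 2/1/2}
PSO: 12 outcomes — {0/0/1, 0/0/2, 0/1/1, 0/1/2, 1/0/1, 1/0/2, 1/1/1, 1/1/2, 2/0/1, 2/0/2, 2/1/1, 2/1/2}
target 0/1/2 ∈ {SC,TSO,PSO}

SC:yes TSO:yes PSO:yes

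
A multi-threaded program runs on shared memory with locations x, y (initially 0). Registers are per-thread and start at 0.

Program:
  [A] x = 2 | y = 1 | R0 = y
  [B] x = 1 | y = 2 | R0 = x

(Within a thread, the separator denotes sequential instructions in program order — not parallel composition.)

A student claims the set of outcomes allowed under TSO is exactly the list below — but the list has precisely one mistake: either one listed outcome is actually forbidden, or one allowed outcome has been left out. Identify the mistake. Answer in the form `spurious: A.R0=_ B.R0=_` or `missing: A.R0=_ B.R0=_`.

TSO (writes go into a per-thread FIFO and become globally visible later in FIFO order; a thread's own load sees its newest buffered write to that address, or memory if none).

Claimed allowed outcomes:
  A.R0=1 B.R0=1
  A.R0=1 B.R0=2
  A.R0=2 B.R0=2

missing: A.R0=2 B.R0=1

outcome vector order: (A.R0,B.R0)
TSO (4): 11, 12, 21, 22
TSO∖claimed = {21}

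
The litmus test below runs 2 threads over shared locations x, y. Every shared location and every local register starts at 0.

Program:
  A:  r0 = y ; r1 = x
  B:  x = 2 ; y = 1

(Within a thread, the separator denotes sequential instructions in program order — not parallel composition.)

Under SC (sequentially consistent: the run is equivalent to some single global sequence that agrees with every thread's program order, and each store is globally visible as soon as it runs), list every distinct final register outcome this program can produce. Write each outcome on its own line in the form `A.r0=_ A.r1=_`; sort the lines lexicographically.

A.r0=0 A.r1=0
A.r0=0 A.r1=2
A.r0=1 A.r1=2

outcome vector order: (A.r0,A.r1)
|SC outcomes| = 3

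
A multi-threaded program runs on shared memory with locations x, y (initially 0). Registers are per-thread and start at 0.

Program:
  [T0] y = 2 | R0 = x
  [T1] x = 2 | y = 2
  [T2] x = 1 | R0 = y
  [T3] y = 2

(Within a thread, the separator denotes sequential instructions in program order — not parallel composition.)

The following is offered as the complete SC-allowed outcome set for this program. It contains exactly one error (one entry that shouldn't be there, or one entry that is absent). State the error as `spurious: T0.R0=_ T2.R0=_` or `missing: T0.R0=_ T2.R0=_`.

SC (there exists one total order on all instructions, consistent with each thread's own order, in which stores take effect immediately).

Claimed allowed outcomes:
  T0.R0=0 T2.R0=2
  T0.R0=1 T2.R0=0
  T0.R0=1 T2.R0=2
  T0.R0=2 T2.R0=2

missing: T0.R0=2 T2.R0=0

outcome vector order: (T0.R0,T2.R0)
SC: 5 outcomes — {(0,2); (1,0); (1,2); (2,0); (2,2)}
SC∖claimed = {(2,0)}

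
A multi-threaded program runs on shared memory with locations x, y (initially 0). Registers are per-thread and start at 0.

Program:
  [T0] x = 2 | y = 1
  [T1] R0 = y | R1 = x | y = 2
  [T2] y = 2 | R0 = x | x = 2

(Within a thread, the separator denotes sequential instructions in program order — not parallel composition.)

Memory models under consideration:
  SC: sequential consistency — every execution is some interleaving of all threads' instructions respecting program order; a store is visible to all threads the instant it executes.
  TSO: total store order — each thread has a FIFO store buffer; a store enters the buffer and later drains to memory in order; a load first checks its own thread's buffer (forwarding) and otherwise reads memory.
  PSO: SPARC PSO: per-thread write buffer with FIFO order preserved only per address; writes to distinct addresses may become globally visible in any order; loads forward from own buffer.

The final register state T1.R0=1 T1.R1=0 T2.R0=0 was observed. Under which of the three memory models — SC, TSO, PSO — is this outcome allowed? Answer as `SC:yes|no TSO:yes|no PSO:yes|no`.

outcome vector order: (T1.R0,T1.R1,T2.R0)
[SC] allowed = {000 002 020 022 120 122 200 202 220 222}
[TSO] allowed = {000 002 020 022 120 122 200 202 220 222}
[PSO] allowed = {000 002 020 022 100 102 120 122 200 202 220 222}
target 100 ∈ {PSO}

SC:no TSO:no PSO:yes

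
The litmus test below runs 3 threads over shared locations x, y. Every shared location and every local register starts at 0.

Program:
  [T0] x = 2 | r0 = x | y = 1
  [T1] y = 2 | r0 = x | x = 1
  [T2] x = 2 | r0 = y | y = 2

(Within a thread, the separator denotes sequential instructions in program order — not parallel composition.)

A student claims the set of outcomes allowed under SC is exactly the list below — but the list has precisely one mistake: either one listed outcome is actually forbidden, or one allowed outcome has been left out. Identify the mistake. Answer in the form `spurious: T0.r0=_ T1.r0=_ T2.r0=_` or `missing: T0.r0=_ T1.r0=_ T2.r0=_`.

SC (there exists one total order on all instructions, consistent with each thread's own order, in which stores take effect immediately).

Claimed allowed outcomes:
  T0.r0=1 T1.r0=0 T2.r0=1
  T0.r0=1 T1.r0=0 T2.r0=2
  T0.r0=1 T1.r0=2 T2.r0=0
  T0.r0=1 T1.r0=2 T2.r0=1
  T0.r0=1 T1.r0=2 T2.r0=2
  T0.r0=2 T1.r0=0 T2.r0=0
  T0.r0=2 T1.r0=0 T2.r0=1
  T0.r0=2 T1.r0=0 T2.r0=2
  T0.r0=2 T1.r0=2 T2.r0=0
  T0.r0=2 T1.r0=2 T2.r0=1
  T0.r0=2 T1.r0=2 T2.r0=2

spurious: T0.r0=2 T1.r0=0 T2.r0=0

outcome vector order: (T0.r0,T1.r0,T2.r0)
SC: 10 outcomes — {(1,0,1), (1,0,2), (1,2,0), (1,2,1), (1,2,2), (2,0,1), (2,0,2), (2,2,0), (2,2,1), (2,2,2)}
claimed∖SC = {(2,0,0)}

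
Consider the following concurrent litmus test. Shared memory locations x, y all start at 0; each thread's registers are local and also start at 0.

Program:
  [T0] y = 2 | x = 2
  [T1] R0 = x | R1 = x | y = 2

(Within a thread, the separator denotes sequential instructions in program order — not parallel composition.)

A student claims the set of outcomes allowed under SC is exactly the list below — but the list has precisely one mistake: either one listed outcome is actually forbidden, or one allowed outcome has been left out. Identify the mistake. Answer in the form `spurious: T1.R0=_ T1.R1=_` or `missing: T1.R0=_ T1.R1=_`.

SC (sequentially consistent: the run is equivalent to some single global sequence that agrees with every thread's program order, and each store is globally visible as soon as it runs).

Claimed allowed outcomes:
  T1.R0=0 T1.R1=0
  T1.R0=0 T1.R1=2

missing: T1.R0=2 T1.R1=2

outcome vector order: (T1.R0,T1.R1)
SC (3): <0 0> <0 2> <2 2>
SC∖claimed = {<2 2>}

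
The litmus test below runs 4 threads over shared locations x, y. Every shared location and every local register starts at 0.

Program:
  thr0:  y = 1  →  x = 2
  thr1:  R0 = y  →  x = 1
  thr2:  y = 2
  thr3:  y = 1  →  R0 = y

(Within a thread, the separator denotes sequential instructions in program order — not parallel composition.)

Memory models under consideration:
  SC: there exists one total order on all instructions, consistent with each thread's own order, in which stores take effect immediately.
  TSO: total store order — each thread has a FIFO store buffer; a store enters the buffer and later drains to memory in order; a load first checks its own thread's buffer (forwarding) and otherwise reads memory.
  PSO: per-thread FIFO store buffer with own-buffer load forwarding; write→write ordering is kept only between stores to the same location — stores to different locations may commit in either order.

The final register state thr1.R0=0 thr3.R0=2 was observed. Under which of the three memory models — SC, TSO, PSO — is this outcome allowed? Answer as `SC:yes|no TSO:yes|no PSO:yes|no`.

outcome vector order: (thr1.R0,thr3.R0)
SC: 6 outcomes — {01 02 11 12 21 22}
TSO: 6 outcomes — {01 02 11 12 21 22}
PSO: 6 outcomes — {01 02 11 12 21 22}
target 02 ∈ {SC,TSO,PSO}

SC:yes TSO:yes PSO:yes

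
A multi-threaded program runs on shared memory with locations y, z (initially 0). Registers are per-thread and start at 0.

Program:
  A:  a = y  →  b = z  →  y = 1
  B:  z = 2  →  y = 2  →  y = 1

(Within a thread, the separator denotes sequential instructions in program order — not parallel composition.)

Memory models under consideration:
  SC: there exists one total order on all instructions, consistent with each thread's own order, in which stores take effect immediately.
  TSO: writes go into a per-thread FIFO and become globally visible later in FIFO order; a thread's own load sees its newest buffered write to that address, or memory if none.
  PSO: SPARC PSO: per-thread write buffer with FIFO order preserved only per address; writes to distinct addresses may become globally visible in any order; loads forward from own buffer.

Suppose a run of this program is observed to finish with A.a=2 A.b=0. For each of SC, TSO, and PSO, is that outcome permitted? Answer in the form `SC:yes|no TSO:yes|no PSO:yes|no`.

outcome vector order: (A.a,A.b)
SC: 4 outcomes — {(0,0) (0,2) (1,2) (2,2)}
TSO: 4 outcomes — {(0,0) (0,2) (1,2) (2,2)}
PSO: 6 outcomes — {(0,0) (0,2) (1,0) (1,2) (2,0) (2,2)}
target (2,0) ∈ {PSO}

SC:no TSO:no PSO:yes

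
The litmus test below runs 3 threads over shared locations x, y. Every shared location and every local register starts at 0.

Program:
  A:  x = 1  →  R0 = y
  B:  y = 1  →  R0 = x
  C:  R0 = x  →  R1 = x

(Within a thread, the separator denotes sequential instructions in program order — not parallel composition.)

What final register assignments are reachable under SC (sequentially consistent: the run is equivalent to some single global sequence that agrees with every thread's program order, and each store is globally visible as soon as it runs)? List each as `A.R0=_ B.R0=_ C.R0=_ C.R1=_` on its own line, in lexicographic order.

outcome vector order: (A.R0,B.R0,C.R0,C.R1)
|SC outcomes| = 9

A.R0=0 B.R0=1 C.R0=0 C.R1=0
A.R0=0 B.R0=1 C.R0=0 C.R1=1
A.R0=0 B.R0=1 C.R0=1 C.R1=1
A.R0=1 B.R0=0 C.R0=0 C.R1=0
A.R0=1 B.R0=0 C.R0=0 C.R1=1
A.R0=1 B.R0=0 C.R0=1 C.R1=1
A.R0=1 B.R0=1 C.R0=0 C.R1=0
A.R0=1 B.R0=1 C.R0=0 C.R1=1
A.R0=1 B.R0=1 C.R0=1 C.R1=1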